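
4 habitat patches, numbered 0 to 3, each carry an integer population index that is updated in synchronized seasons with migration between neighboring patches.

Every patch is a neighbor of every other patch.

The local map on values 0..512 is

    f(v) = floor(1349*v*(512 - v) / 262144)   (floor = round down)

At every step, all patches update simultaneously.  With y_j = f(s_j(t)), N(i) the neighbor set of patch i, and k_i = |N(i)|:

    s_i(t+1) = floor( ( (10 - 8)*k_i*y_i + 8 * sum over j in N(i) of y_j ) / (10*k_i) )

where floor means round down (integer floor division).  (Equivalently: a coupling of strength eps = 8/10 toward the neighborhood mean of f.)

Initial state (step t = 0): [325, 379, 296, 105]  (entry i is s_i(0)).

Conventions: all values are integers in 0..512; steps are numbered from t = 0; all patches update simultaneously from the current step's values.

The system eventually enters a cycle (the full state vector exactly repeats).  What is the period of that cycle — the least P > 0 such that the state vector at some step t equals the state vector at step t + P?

Answer: 2
Key observation: The state at step 8, [318, 318, 318, 318], reappears at step 10 — and no state repeats earlier — so the cycle the system enters has period 2.

Derivation:
t=0: [325, 379, 296, 105]
t=1: [277, 281, 276, 283]
t=2: [334, 334, 333, 334]
t=3: [305, 305, 305, 305]
t=4: [324, 324, 324, 324]
t=5: [313, 313, 313, 313]
t=6: [320, 320, 320, 320]
t=7: [316, 316, 316, 316]
t=8: [318, 318, 318, 318]
t=9: [317, 317, 317, 317]
t=10: [318, 318, 318, 318]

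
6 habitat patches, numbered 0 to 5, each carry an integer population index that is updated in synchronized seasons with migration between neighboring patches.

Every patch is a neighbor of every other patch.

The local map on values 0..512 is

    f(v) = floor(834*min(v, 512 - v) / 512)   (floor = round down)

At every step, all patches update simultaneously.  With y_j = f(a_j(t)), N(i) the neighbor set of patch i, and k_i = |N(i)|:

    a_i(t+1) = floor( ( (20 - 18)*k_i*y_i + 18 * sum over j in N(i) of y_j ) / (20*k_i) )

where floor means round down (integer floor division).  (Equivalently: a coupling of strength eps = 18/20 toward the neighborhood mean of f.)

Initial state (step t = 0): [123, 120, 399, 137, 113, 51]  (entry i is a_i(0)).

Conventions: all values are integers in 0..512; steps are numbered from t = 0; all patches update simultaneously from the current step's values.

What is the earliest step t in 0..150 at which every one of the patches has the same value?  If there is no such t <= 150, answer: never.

Answer: 3
Key observation: Synchronization is absorbing here: once all patches are equal they stay equal, and step 3 is the first all-equal step.

Derivation:
t=0: [123, 120, 399, 137, 113, 51]  (not all equal)
t=1: [176, 176, 177, 174, 177, 185]  (not all equal)
t=2: [288, 288, 288, 289, 288, 287]  (not all equal)
t=3: [364, 364, 364, 364, 364, 364]  (all equal)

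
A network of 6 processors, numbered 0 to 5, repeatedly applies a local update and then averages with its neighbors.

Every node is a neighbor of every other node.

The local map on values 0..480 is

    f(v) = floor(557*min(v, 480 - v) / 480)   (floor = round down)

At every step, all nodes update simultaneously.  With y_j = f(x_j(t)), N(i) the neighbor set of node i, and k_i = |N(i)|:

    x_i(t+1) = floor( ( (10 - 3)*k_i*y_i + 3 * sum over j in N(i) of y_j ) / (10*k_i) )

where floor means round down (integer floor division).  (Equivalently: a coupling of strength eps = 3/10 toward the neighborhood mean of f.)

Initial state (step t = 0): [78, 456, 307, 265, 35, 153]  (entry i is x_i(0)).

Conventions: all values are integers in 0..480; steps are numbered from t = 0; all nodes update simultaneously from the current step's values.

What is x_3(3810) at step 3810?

Simulating step by step:
t=0: [78, 456, 307, 265, 35, 153]
t=1: [104, 64, 174, 206, 72, 160]
t=2: [130, 101, 182, 207, 107, 172]
t=3: [158, 137, 197, 216, 141, 189]
t=4: [189, 173, 217, 232, 176, 212]
t=5: [223, 211, 243, 255, 213, 240]
t=6: [258, 249, 269, 260, 251, 271]
t=7: [256, 263, 248, 255, 261, 246]
t=8: [259, 254, 266, 260, 256, 267]
t=9: [255, 259, 250, 254, 257, 249]
t=10: [261, 258, 264, 261, 259, 265]
t=11: [253, 255, 251, 253, 255, 250]
t=12: [263, 261, 264, 263, 261, 264]
t=13: [251, 253, 250, 251, 253, 250]
t=14: [264, 263, 265, 264, 263, 265]
t=15: [250, 250, 249, 250, 250, 249]
t=16: [266, 266, 267, 266, 266, 267]
t=17: [247, 247, 247, 247, 247, 247]
t=18: [270, 270, 270, 270, 270, 270]
t=19: [243, 243, 243, 243, 243, 243]
t=20: [275, 275, 275, 275, 275, 275]
t=21: [237, 237, 237, 237, 237, 237]
t=22: [275, 275, 275, 275, 275, 275]

Answer: x_3(3810) = 275
Key observation: The state at step 20, [275, 275, 275, 275, 275, 275], reappears at step 22: the system is in a cycle of period 2 from step 20 on.  Therefore the state at step 3810 equals the state at step 20 + ((3810 - 20) mod 2) = 20, which is [275, 275, 275, 275, 275, 275].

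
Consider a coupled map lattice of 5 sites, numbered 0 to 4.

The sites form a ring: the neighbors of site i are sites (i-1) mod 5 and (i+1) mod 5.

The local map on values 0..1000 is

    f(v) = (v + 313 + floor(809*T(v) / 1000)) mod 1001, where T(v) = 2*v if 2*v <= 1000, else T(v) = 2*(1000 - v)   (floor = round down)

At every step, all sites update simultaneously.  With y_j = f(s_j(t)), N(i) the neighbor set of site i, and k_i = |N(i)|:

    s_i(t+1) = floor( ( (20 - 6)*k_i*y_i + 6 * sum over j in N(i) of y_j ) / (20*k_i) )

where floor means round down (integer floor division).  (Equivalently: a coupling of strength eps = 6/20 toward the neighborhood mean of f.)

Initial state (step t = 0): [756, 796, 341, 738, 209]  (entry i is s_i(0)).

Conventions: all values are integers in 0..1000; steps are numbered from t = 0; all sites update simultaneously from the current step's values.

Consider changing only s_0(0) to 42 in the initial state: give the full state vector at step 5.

Simulating step by step:
t=0: [42, 796, 341, 738, 209]
t=1: [490, 400, 279, 490, 736]
t=2: [540, 346, 172, 493, 510]
t=3: [541, 355, 656, 627, 609]
t=4: [535, 336, 484, 540, 557]
t=5: [535, 310, 523, 591, 588]

Answer: [535, 310, 523, 591, 588]
Key observation: This trace re-runs the system from the modified initial state.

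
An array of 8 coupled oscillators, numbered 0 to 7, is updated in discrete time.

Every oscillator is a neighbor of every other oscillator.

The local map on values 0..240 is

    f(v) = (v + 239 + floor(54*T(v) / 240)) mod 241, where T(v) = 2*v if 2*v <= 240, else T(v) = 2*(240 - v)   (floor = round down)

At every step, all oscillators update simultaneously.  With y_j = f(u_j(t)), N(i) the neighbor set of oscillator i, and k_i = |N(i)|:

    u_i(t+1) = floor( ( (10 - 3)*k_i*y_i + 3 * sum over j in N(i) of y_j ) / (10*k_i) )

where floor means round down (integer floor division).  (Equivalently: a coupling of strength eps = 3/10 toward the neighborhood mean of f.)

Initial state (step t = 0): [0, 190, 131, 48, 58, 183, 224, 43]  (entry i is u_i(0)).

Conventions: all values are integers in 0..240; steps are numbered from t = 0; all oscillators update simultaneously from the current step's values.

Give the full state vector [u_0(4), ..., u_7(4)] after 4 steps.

Simulating step by step:
t=0: [0, 190, 131, 48, 58, 183, 224, 43]
t=1: [211, 192, 171, 98, 108, 189, 204, 93]
t=2: [209, 202, 195, 155, 164, 201, 206, 150]
t=3: [215, 213, 211, 196, 199, 213, 215, 194]
t=4: [222, 221, 221, 215, 216, 221, 222, 214]

Answer: [222, 221, 221, 215, 216, 221, 222, 214]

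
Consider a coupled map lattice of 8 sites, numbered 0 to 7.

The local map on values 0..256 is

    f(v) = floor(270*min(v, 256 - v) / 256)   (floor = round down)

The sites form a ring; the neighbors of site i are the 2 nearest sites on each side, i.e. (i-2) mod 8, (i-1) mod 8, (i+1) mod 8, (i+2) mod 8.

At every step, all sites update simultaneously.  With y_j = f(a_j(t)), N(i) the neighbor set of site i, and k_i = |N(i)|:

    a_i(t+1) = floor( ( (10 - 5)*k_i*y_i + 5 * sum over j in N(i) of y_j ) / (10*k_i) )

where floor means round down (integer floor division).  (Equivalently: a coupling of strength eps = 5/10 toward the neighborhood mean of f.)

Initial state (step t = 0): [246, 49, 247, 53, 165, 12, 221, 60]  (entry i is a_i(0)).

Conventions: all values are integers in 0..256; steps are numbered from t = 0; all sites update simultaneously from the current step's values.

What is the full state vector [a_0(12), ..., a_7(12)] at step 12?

Answer: [61, 61, 61, 61, 61, 61, 61, 61]

Derivation:
t=0: [246, 49, 247, 53, 165, 12, 221, 60]
t=1: [24, 42, 30, 48, 61, 37, 40, 45]
t=2: [33, 41, 38, 47, 52, 44, 42, 42]
t=3: [38, 42, 42, 47, 49, 46, 44, 42]
t=4: [42, 44, 45, 47, 48, 47, 45, 44]
t=5: [45, 46, 47, 48, 49, 48, 47, 46]
t=6: [47, 48, 49, 49, 50, 49, 49, 48]
t=7: [49, 50, 50, 51, 51, 51, 50, 50]
t=8: [51, 52, 52, 52, 52, 52, 52, 52]
t=9: [53, 53, 53, 54, 54, 54, 53, 53]
t=10: [55, 55, 55, 55, 55, 55, 55, 55]
t=11: [58, 58, 58, 58, 58, 58, 58, 58]
t=12: [61, 61, 61, 61, 61, 61, 61, 61]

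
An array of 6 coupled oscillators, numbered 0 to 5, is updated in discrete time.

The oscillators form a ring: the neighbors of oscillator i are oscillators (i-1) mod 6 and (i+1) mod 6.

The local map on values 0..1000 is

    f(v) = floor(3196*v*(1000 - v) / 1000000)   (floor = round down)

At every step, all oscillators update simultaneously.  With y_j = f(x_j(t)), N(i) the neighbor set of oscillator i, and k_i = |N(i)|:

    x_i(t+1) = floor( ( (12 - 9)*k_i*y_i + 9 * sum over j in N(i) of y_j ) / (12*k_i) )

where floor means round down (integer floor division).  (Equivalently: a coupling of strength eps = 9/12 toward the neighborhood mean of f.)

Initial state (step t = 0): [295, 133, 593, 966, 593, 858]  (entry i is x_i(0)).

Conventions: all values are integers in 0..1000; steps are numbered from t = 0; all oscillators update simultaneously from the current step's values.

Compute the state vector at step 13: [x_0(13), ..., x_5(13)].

Answer: [515, 515, 515, 515, 515, 515]

Derivation:
t=0: [295, 133, 593, 966, 593, 858]
t=1: [449, 630, 369, 604, 377, 635]
t=2: [754, 761, 751, 751, 751, 762]
t=3: [583, 591, 591, 597, 590, 590]
t=4: [773, 773, 770, 771, 771, 774]
t=5: [559, 562, 563, 564, 562, 561]
t=6: [786, 786, 785, 785, 786, 786]
t=7: [537, 537, 538, 538, 537, 537]
t=8: [794, 794, 794, 794, 794, 794]
t=9: [522, 522, 522, 522, 522, 522]
t=10: [797, 797, 797, 797, 797, 797]
t=11: [517, 517, 517, 517, 517, 517]
t=12: [798, 798, 798, 798, 798, 798]
t=13: [515, 515, 515, 515, 515, 515]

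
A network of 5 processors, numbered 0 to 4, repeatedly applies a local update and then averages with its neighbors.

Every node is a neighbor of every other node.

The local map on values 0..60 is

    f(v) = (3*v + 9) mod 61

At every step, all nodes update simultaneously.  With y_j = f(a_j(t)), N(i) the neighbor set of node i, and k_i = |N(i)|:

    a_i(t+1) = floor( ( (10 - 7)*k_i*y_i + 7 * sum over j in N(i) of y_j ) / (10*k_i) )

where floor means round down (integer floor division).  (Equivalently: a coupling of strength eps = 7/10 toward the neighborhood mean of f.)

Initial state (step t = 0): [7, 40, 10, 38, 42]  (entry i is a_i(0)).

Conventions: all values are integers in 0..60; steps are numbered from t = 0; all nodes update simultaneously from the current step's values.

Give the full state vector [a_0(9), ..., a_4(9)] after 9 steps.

Simulating step by step:
t=0: [7, 40, 10, 38, 42]
t=1: [19, 16, 20, 15, 17]
t=2: [32, 39, 33, 38, 39]
t=3: [23, 18, 23, 17, 18]
t=4: [19, 17, 19, 24, 17]
t=5: [26, 33, 26, 28, 33]
t=6: [34, 37, 34, 35, 37]
t=7: [53, 54, 53, 54, 54]
t=8: [47, 47, 47, 47, 47]
t=9: [28, 28, 28, 28, 28]

Answer: [28, 28, 28, 28, 28]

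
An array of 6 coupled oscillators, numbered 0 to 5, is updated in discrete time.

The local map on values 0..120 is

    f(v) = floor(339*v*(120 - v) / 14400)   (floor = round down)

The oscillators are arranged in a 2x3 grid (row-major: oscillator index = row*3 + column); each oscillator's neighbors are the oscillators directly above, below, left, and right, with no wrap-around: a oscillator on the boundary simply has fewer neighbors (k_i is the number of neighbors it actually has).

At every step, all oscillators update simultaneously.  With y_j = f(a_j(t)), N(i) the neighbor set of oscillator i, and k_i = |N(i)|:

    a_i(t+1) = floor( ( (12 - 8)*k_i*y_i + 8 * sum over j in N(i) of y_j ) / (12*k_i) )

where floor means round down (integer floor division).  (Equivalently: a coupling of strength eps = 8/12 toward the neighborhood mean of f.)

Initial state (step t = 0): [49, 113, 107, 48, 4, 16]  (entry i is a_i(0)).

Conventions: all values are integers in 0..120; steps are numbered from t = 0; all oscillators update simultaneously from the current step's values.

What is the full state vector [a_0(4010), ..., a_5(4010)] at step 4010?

Simulating step by step:
t=0: [49, 113, 107, 48, 4, 16]
t=1: [60, 33, 29, 57, 34, 27]
t=2: [78, 69, 62, 78, 69, 63]
t=3: [78, 81, 83, 78, 81, 83]
t=4: [76, 74, 72, 76, 74, 72]
t=5: [78, 79, 80, 78, 79, 80]
t=6: [76, 76, 75, 76, 76, 75]
t=7: [78, 78, 78, 78, 78, 78]
t=8: [77, 77, 77, 77, 77, 77]
t=9: [77, 77, 77, 77, 77, 77]

Answer: [77, 77, 77, 77, 77, 77]
Key observation: The state at step 8, [77, 77, 77, 77, 77, 77], reappears at step 9: the system is in a cycle of period 1 from step 8 on.  Therefore the state at step 4010 equals the state at step 8 + ((4010 - 8) mod 1) = 8, which is [77, 77, 77, 77, 77, 77].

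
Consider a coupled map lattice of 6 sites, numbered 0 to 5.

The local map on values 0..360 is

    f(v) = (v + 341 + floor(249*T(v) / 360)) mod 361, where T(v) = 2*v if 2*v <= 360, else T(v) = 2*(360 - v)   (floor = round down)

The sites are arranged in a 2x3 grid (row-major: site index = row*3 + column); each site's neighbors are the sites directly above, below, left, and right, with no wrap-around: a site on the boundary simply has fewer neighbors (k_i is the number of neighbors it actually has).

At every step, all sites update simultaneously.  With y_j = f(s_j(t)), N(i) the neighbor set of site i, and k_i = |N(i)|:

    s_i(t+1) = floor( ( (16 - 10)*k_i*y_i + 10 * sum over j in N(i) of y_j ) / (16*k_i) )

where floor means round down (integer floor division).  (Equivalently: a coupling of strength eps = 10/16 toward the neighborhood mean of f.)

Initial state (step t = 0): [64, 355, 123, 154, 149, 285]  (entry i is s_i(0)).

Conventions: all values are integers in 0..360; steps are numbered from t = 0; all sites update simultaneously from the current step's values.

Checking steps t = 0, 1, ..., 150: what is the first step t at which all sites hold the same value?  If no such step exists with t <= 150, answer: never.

Answer: never
Key observation: The state at step 26 reappears at step 30 — the system is in a cycle of period 4 from step 26 on.  No step 0..30 is synchronized, and the cycle repeats forever, so no step up to 150 (or ever) has all sites equal.

Derivation:
t=0: [64, 355, 123, 154, 149, 285]  (not all equal)
t=1: [264, 282, 211, 276, 270, 192]  (not all equal)
t=2: [11, 16, 29, 12, 17, 31]  (not all equal)
t=3: [10, 22, 40, 11, 23, 41]  (not all equal)
t=4: [13, 35, 62, 13, 36, 62]  (not all equal)
t=5: [26, 65, 107, 27, 66, 107]  (not all equal)
t=6: [71, 136, 203, 72, 137, 204]  (not all equal)
t=7: [198, 216, 121, 198, 217, 122]  (not all equal)
t=8: [38, 84, 195, 38, 84, 195]  (not all equal)
t=9: [104, 128, 85, 104, 128, 85]  (not all equal)
t=10: [245, 251, 214, 245, 251, 214]  (not all equal)
t=11: [22, 23, 29, 22, 23, 29]  (not all equal)
t=12: [32, 36, 44, 32, 36, 44]  (not all equal)
t=13: [58, 67, 78, 58, 67, 78]  (not all equal)
t=14: [124, 140, 156, 124, 140, 156]  (not all equal)
t=15: [286, 313, 339, 286, 313, 339]  (not all equal)
t=16: [116, 282, 351, 116, 282, 351]  (not all equal)
t=17: [178, 129, 238, 178, 129, 238]  (not all equal)
t=18: [119, 181, 106, 119, 181, 106]  (not all equal)
t=19: [195, 130, 174, 195, 130, 174]  (not all equal)
t=20: [119, 184, 113, 119, 184, 113]  (not all equal)
t=21: [195, 133, 185, 195, 133, 185]  (not all equal)
t=22: [121, 191, 124, 121, 191, 124]  (not all equal)
t=23: [197, 138, 202, 197, 138, 202]  (not all equal)
t=24: [124, 196, 123, 124, 196, 123]  (not all equal)
t=25: [201, 138, 200, 201, 138, 200]  (not all equal)
t=26: [123, 196, 123, 123, 196, 123]  (not all equal)
t=27: [200, 137, 200, 200, 137, 200]  (not all equal)
t=28: [123, 195, 123, 123, 195, 123]  (not all equal)
t=29: [200, 138, 200, 200, 138, 200]  (not all equal)
t=30: [123, 196, 123, 123, 196, 123]  (not all equal)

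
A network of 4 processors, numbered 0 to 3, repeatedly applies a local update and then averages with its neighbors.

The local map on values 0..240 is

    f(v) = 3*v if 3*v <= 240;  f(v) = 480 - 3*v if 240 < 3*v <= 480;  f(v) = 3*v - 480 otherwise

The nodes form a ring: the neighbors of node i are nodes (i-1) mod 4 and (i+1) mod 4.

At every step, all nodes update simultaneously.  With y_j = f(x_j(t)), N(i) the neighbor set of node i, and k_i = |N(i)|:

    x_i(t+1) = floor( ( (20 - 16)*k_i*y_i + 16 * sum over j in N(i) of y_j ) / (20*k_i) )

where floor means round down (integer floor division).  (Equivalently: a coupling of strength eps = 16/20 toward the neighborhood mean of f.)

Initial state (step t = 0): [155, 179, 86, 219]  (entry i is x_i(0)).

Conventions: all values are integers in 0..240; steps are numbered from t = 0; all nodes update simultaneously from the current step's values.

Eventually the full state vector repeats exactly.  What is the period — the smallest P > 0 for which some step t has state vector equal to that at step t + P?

Answer: 4
Key observation: The state at step 11, [54, 54, 54, 54], reappears at step 15 — and no state repeats earlier — so the cycle the system enters has period 4.

Derivation:
t=0: [155, 179, 86, 219]
t=1: [96, 106, 138, 130]
t=2: [139, 135, 114, 121]
t=3: [89, 95, 104, 103]
t=4: [189, 191, 180, 186]
t=5: [85, 77, 80, 74]
t=6: [226, 232, 229, 230]
t=7: [210, 205, 211, 204]
t=8: [136, 148, 137, 147]
t=9: [44, 63, 43, 64]
t=10: [178, 142, 178, 142]
t=11: [54, 54, 54, 54]
t=12: [162, 162, 162, 162]
t=13: [6, 6, 6, 6]
t=14: [18, 18, 18, 18]
t=15: [54, 54, 54, 54]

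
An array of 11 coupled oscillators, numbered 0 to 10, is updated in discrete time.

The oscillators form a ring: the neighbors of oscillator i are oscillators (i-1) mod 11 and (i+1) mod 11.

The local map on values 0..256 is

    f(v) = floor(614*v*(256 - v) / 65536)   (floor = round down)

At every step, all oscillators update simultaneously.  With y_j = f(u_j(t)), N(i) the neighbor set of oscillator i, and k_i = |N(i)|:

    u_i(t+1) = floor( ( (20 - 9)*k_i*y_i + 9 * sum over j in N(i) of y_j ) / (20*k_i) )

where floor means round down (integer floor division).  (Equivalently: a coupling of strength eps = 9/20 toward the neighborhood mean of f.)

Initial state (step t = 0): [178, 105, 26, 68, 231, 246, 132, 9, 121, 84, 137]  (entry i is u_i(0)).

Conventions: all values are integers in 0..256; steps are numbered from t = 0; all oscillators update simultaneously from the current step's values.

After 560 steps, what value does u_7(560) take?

Simulating step by step:
t=0: [178, 105, 26, 68, 231, 246, 132, 9, 121, 84, 137]
t=1: [139, 123, 90, 90, 61, 59, 93, 79, 119, 142, 143]
t=2: [152, 149, 142, 132, 116, 116, 131, 138, 147, 151, 151]
t=3: [148, 149, 151, 152, 152, 152, 152, 151, 150, 148, 148]
t=4: [149, 148, 148, 148, 148, 148, 148, 148, 148, 148, 149]
t=5: [149, 149, 149, 149, 149, 149, 149, 149, 149, 149, 149]
t=6: [149, 149, 149, 149, 149, 149, 149, 149, 149, 149, 149]

Answer: u_7(560) = 149
Key observation: The state at step 5, [149, 149, 149, 149, 149, 149, 149, 149, 149, 149, 149], reappears at step 6: the system is in a cycle of period 1 from step 5 on.  Therefore the state at step 560 equals the state at step 5 + ((560 - 5) mod 1) = 5, which is [149, 149, 149, 149, 149, 149, 149, 149, 149, 149, 149].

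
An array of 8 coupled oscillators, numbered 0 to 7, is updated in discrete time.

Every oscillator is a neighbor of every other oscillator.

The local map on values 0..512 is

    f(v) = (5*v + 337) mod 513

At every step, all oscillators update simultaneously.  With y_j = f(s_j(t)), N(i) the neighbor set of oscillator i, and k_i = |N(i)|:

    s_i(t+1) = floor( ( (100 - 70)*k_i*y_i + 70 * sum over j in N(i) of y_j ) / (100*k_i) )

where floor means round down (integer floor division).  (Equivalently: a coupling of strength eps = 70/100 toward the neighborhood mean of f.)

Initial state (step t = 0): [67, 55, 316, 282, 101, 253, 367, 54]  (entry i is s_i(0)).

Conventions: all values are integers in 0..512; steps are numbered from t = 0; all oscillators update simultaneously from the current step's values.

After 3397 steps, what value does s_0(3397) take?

Simulating step by step:
t=0: [67, 55, 316, 282, 101, 253, 367, 54]
t=1: [176, 164, 220, 186, 210, 157, 169, 163]
t=2: [209, 197, 253, 219, 243, 190, 202, 196]
t=3: [271, 259, 213, 281, 203, 252, 264, 258]
t=4: [172, 160, 216, 182, 206, 153, 165, 159]
t=5: [189, 177, 233, 199, 223, 170, 182, 176]
t=6: [274, 262, 318, 284, 308, 255, 267, 261]
t=7: [186, 174, 230, 196, 220, 167, 179, 173]
t=8: [259, 247, 303, 269, 293, 240, 252, 246]
t=9: [162, 150, 206, 172, 196, 246, 155, 149]
t=10: [139, 127, 183, 149, 173, 121, 132, 126]
t=11: [230, 320, 274, 240, 264, 314, 325, 319]
t=12: [376, 363, 317, 386, 307, 357, 368, 362]
t=13: [181, 168, 225, 191, 215, 162, 173, 167]
t=14: [233, 220, 277, 243, 267, 214, 225, 219]
t=15: [339, 326, 280, 246, 270, 320, 331, 325]
t=16: [355, 342, 296, 262, 286, 336, 347, 341]
t=17: [230, 319, 273, 239, 263, 313, 222, 318]
t=18: [373, 359, 313, 382, 303, 353, 365, 358]
t=19: [163, 149, 206, 172, 196, 143, 155, 148]
t=20: [140, 126, 183, 149, 173, 120, 132, 125]
t=21: [230, 318, 273, 239, 263, 312, 324, 317]
t=22: [371, 356, 311, 380, 301, 350, 362, 355]
t=23: [151, 136, 194, 160, 184, 130, 142, 135]
t=24: [231, 319, 274, 240, 264, 313, 222, 318]
t=25: [376, 361, 316, 385, 306, 355, 367, 360]
t=26: [176, 161, 219, 185, 209, 155, 167, 160]
t=27: [203, 188, 246, 212, 236, 182, 194, 187]
t=28: [286, 271, 227, 295, 319, 265, 277, 270]
t=29: [240, 225, 283, 249, 273, 219, 231, 224]
t=30: [369, 354, 309, 275, 299, 348, 360, 353]
t=31: [141, 126, 184, 150, 174, 120, 132, 125]
t=32: [233, 320, 276, 242, 266, 314, 326, 319]
t=33: [332, 317, 273, 239, 263, 311, 323, 316]
t=34: [368, 353, 309, 377, 299, 347, 359, 352]
t=35: [137, 122, 181, 146, 171, 116, 128, 121]
t=36: [368, 353, 309, 274, 299, 347, 359, 352]
t=37: [137, 122, 181, 146, 171, 116, 128, 121]

Answer: s_0(3397) = 137
Key observation: The state at step 35, [137, 122, 181, 146, 171, 116, 128, 121], reappears at step 37: the system is in a cycle of period 2 from step 35 on.  Therefore the state at step 3397 equals the state at step 35 + ((3397 - 35) mod 2) = 35, which is [137, 122, 181, 146, 171, 116, 128, 121].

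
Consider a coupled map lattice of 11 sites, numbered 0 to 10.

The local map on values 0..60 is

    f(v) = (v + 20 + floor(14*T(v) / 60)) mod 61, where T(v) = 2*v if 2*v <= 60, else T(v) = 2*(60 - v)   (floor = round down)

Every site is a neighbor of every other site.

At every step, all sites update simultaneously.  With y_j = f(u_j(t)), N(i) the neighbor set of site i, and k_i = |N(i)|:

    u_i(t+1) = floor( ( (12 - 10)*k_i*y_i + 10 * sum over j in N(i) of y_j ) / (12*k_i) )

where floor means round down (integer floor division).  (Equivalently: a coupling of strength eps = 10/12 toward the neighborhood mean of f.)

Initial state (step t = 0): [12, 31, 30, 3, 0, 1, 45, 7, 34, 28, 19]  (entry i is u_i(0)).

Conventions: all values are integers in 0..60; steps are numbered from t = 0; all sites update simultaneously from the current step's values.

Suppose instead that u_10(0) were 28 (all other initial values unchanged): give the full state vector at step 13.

Simulating step by step:
t=0: [12, 31, 30, 3, 0, 1, 45, 7, 34, 28, 28]
t=1: [15, 13, 13, 14, 14, 14, 13, 15, 13, 12, 12]
t=2: [39, 39, 39, 39, 39, 39, 39, 39, 39, 39, 39]
t=3: [7, 7, 7, 7, 7, 7, 7, 7, 7, 7, 7]
t=4: [30, 30, 30, 30, 30, 30, 30, 30, 30, 30, 30]
t=5: [3, 3, 3, 3, 3, 3, 3, 3, 3, 3, 3]
t=6: [24, 24, 24, 24, 24, 24, 24, 24, 24, 24, 24]
t=7: [55, 55, 55, 55, 55, 55, 55, 55, 55, 55, 55]
t=8: [16, 16, 16, 16, 16, 16, 16, 16, 16, 16, 16]
t=9: [43, 43, 43, 43, 43, 43, 43, 43, 43, 43, 43]
t=10: [9, 9, 9, 9, 9, 9, 9, 9, 9, 9, 9]
t=11: [33, 33, 33, 33, 33, 33, 33, 33, 33, 33, 33]
t=12: [4, 4, 4, 4, 4, 4, 4, 4, 4, 4, 4]
t=13: [25, 25, 25, 25, 25, 25, 25, 25, 25, 25, 25]

Answer: [25, 25, 25, 25, 25, 25, 25, 25, 25, 25, 25]
Key observation: This trace re-runs the system from the modified initial state.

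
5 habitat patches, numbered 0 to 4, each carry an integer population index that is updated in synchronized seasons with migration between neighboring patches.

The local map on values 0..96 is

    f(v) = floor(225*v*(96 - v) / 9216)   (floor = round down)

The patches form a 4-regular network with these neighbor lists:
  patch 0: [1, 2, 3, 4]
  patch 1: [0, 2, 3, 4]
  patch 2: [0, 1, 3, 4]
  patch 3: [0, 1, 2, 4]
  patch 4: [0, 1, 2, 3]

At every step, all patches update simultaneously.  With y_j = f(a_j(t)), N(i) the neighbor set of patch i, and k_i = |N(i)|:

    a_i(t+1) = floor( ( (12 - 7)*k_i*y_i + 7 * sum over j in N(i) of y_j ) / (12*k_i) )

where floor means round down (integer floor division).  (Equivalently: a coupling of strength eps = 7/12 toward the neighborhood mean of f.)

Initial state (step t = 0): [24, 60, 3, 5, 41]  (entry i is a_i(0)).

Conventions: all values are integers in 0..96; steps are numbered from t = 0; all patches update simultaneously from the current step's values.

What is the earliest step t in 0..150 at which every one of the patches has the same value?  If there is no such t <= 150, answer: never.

Answer: 3
Key observation: Synchronization is absorbing here: once all patches are equal they stay equal, and step 3 is the first all-equal step.

Derivation:
t=0: [24, 60, 3, 5, 41]  (not all equal)
t=1: [35, 38, 25, 27, 39]  (not all equal)
t=2: [50, 50, 47, 48, 50]  (not all equal)
t=3: [56, 56, 56, 56, 56]  (all equal)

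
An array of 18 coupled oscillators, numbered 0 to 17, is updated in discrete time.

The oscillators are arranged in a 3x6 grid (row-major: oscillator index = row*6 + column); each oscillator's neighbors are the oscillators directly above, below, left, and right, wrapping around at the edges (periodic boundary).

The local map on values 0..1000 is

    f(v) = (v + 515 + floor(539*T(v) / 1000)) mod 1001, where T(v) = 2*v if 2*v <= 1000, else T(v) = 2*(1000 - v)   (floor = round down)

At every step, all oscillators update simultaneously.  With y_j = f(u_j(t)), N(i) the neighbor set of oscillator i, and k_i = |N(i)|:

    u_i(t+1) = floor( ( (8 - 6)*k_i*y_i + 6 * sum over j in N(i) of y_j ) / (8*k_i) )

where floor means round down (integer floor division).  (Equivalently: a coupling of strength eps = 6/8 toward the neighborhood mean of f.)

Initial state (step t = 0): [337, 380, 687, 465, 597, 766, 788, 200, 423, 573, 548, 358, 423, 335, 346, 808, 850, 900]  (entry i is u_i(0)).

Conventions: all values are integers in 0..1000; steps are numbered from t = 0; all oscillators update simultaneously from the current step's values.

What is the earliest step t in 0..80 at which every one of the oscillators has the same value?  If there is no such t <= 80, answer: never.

Simulating step by step:
t=0: [337, 380, 687, 465, 597, 766, 788, 200, 423, 573, 548, 358, 423, 335, 346, 808, 850, 900]  (not all equal)
t=1: [382, 430, 398, 524, 527, 421, 468, 501, 519, 502, 488, 464, 374, 400, 370, 466, 533, 450]  (not all equal)
t=2: [371, 391, 421, 498, 515, 431, 426, 473, 461, 534, 531, 466, 370, 373, 392, 483, 514, 432]  (not all equal)
t=3: [336, 354, 410, 513, 523, 426, 389, 402, 448, 528, 537, 452, 329, 340, 394, 499, 518, 426]  (not all equal)
t=4: [271, 277, 386, 515, 522, 402, 307, 318, 410, 530, 532, 426, 265, 266, 379, 509, 522, 399]  (not all equal)
t=5: [141, 140, 323, 506, 512, 344, 171, 169, 342, 515, 522, 360, 135, 134, 318, 504, 512, 341]  (not all equal)
t=6: [707, 698, 375, 483, 491, 402, 729, 721, 389, 490, 497, 416, 703, 693, 372, 480, 489, 399]  (not all equal)
t=7: [501, 490, 385, 479, 497, 423, 506, 495, 389, 488, 506, 426, 500, 489, 383, 477, 495, 422]  (not all equal)
t=8: [518, 496, 392, 482, 510, 451, 521, 498, 397, 486, 515, 453, 517, 495, 390, 480, 509, 451]  (not all equal)
t=9: [530, 505, 404, 487, 525, 489, 532, 507, 407, 489, 528, 489, 530, 504, 403, 486, 525, 489]  (not all equal)
t=10: [546, 514, 423, 498, 542, 537, 546, 515, 424, 499, 542, 537, 546, 513, 422, 497, 541, 537]  (not all equal)
t=11: [549, 520, 451, 518, 549, 549, 549, 521, 451, 519, 549, 549, 549, 520, 450, 518, 548, 549]  (not all equal)
t=12: [549, 531, 488, 531, 549, 549, 549, 531, 488, 531, 549, 549, 549, 531, 488, 531, 549, 549]  (not all equal)
t=13: [549, 545, 536, 545, 549, 549, 549, 545, 536, 545, 549, 549, 549, 545, 536, 545, 549, 549]  (not all equal)
t=14: [549, 549, 549, 549, 549, 549, 549, 549, 549, 549, 549, 549, 549, 549, 549, 549, 549, 549]  (all equal)

Answer: 14
Key observation: Synchronization is absorbing here: once all oscillators are equal they stay equal, and step 14 is the first all-equal step.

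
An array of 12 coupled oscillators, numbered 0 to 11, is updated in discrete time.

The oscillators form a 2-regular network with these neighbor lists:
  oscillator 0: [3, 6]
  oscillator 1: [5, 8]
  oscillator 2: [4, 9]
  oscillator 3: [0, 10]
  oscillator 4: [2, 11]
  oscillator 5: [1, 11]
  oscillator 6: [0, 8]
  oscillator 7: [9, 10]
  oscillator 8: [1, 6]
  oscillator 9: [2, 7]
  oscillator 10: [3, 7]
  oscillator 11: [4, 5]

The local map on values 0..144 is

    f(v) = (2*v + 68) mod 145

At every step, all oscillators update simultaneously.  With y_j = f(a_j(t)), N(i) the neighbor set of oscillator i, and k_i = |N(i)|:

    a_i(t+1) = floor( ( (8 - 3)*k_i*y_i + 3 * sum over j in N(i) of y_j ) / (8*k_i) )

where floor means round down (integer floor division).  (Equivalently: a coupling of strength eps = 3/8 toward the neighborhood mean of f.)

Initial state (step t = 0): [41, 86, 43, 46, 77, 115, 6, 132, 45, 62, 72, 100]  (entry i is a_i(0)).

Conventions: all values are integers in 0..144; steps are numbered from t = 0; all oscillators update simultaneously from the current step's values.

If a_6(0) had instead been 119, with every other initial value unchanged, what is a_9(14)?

Answer: a_9(14) = 121
Key observation: This trace re-runs the system from the modified initial state.

Derivation:
t=0: [41, 86, 43, 46, 77, 115, 119, 132, 45, 62, 72, 100]
t=1: [8, 63, 28, 22, 72, 45, 13, 47, 28, 38, 52, 92]
t=2: [91, 56, 117, 90, 85, 37, 97, 42, 104, 116, 41, 81]
t=3: [106, 73, 26, 85, 76, 111, 117, 7, 110, 9, 23, 97]
t=4: [104, 69, 105, 104, 91, 34, 59, 88, 104, 91, 104, 87]
t=5: [114, 88, 122, 131, 108, 114, 74, 106, 101, 109, 125, 105]
t=6: [24, 86, 66, 31, 115, 47, 68, 116, 110, 117, 50, 110]
t=7: [107, 89, 38, 107, 42, 55, 85, 12, 118, 19, 40, 94]
t=8: [128, 71, 111, 111, 52, 60, 86, 77, 45, 110, 44, 76]
t=9: [39, 51, 31, 8, 30, 53, 68, 77, 38, 103, 21, 60]
t=10: [27, 48, 129, 73, 112, 30, 64, 92, 105, 119, 98, 56]
t=11: [98, 60, 25, 88, 14, 90, 79, 92, 96, 36, 107, 46]
t=12: [108, 67, 118, 109, 84, 75, 94, 118, 95, 129, 124, 46]
t=13: [134, 70, 32, 119, 62, 59, 116, 20, 102, 27, 45, 40]
t=14: [33, 70, 114, 21, 54, 38, 38, 92, 93, 121, 31, 18]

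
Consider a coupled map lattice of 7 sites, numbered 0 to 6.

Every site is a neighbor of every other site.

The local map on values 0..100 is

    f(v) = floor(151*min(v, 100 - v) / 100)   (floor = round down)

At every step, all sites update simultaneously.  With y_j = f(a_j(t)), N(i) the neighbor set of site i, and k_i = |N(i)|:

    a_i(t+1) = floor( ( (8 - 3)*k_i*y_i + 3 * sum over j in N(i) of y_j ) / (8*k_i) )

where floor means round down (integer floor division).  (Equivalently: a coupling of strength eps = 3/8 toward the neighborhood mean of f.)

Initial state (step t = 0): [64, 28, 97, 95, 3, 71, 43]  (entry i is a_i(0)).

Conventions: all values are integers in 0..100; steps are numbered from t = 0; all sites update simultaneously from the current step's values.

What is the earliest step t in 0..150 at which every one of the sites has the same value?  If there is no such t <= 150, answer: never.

Simulating step by step:
t=0: [64, 28, 97, 95, 3, 71, 43]  (not all equal)
t=1: [44, 37, 15, 17, 15, 37, 49]  (not all equal)
t=2: [57, 50, 32, 33, 32, 50, 60]  (not all equal)
t=3: [62, 68, 53, 53, 53, 68, 59]  (not all equal)
t=4: [58, 53, 65, 65, 65, 53, 60]  (not all equal)
t=5: [61, 65, 55, 55, 55, 65, 59]  (not all equal)
t=6: [59, 55, 64, 64, 64, 55, 60]  (not all equal)
t=7: [60, 63, 56, 56, 56, 63, 59]  (not all equal)
t=8: [60, 57, 63, 63, 63, 57, 61]  (not all equal)
t=9: [59, 61, 56, 56, 56, 61, 58]  (not all equal)
t=10: [61, 60, 64, 64, 64, 60, 62]  (not all equal)
t=11: [57, 58, 55, 55, 55, 58, 56]  (not all equal)
t=12: [64, 64, 66, 66, 66, 64, 65]  (not all equal)
t=13: [53, 53, 51, 51, 51, 53, 52]  (not all equal)
t=14: [70, 70, 72, 72, 72, 70, 71]  (not all equal)
t=15: [44, 44, 42, 42, 42, 44, 43]  (not all equal)
t=16: [65, 65, 63, 63, 63, 65, 64]  (not all equal)
t=17: [52, 52, 54, 54, 54, 52, 53]  (not all equal)
t=18: [71, 71, 69, 69, 69, 71, 70]  (not all equal)
t=19: [43, 43, 45, 45, 45, 43, 44]  (not all equal)
t=20: [64, 64, 66, 66, 66, 64, 65]  (not all equal)

Answer: never
Key observation: The state at step 12 reappears at step 20 — the system is in a cycle of period 8 from step 12 on.  No step 0..20 is synchronized, and the cycle repeats forever, so no step up to 150 (or ever) has all sites equal.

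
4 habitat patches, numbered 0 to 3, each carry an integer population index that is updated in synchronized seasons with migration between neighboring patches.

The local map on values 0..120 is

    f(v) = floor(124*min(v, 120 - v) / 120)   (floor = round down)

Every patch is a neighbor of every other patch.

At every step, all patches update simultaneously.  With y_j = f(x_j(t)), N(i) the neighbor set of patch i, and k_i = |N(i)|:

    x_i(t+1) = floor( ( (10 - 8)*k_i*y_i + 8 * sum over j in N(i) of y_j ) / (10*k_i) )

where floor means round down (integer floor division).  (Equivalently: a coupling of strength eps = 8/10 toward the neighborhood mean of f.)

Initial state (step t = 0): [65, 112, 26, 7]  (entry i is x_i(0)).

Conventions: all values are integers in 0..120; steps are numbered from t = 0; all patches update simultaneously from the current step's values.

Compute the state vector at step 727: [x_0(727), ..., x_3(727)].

Answer: [23, 23, 23, 23]
Key observation: The state at step 3, [23, 23, 23, 23], reappears at step 4: the system is in a cycle of period 1 from step 3 on.  Therefore the state at step 727 equals the state at step 3 + ((727 - 3) mod 1) = 3, which is [23, 23, 23, 23].

Derivation:
t=0: [65, 112, 26, 7]
t=1: [22, 25, 24, 25]
t=2: [24, 23, 24, 23]
t=3: [23, 23, 23, 23]
t=4: [23, 23, 23, 23]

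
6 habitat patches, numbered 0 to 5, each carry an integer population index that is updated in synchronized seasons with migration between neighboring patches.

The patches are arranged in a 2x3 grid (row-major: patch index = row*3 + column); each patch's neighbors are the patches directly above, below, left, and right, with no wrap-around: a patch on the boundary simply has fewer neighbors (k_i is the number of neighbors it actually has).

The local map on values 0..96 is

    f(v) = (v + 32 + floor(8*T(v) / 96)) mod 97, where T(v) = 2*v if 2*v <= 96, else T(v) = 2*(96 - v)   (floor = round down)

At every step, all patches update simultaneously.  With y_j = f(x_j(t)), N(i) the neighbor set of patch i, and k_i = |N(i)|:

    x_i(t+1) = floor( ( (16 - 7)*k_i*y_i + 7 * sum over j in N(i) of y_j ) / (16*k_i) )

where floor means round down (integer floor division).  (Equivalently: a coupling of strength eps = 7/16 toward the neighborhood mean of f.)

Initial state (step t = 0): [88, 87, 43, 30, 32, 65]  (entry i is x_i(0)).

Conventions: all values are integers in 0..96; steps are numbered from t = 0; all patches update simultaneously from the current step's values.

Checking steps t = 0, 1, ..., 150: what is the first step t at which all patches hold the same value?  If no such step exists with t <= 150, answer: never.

Answer: 6
Key observation: Synchronization is absorbing here: once all patches are equal they stay equal, and step 6 is the first all-equal step.

Derivation:
t=0: [88, 87, 43, 30, 32, 65]  (not all equal)
t=1: [33, 38, 52, 58, 52, 35]  (not all equal)
t=2: [77, 79, 83, 89, 86, 80]  (not all equal)
t=3: [17, 17, 18, 22, 20, 18]  (not all equal)
t=4: [52, 51, 52, 55, 54, 53]  (not all equal)
t=5: [91, 90, 91, 92, 92, 92]  (not all equal)
t=6: [26, 26, 26, 26, 26, 26]  (all equal)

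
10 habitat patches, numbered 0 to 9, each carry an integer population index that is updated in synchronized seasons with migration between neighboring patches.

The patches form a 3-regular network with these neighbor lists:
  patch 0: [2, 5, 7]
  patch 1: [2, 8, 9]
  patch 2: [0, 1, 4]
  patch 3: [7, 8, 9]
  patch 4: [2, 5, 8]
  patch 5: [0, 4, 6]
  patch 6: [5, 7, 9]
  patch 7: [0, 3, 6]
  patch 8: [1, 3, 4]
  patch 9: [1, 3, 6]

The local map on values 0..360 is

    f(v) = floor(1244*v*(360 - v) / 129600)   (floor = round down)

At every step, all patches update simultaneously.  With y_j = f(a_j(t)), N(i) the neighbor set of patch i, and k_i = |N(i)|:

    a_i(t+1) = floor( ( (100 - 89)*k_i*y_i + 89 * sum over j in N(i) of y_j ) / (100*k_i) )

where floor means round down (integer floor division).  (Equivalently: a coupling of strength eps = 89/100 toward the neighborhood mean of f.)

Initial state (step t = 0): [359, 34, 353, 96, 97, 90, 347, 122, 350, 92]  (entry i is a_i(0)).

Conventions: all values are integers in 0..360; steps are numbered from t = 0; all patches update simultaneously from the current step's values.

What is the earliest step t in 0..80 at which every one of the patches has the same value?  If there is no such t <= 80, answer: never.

Answer: 10
Key observation: Synchronization is absorbing here: once all patches are equal they stay equal, and step 10 is the first all-equal step.

Derivation:
t=0: [359, 34, 353, 96, 97, 90, 347, 122, 350, 92]  (not all equal)
t=1: [158, 98, 107, 189, 112, 111, 226, 116, 179, 142]  (not all equal)
t=2: [269, 283, 271, 294, 276, 284, 279, 298, 277, 283]  (not all equal)
t=3: [208, 218, 222, 200, 219, 222, 199, 208, 207, 204]  (not all equal)
t=4: [297, 300, 298, 304, 297, 301, 301, 305, 300, 303]  (not all equal)
t=5: [170, 171, 176, 165, 173, 175, 165, 169, 171, 167]  (not all equal)
t=6: [309, 309, 310, 309, 310, 309, 309, 308, 309, 308]  (not all equal)
t=7: [150, 150, 149, 152, 149, 150, 152, 151, 150, 151]  (not all equal)
t=8: [301, 301, 301, 302, 301, 302, 302, 302, 302, 302]  (not all equal)
t=9: [168, 168, 170, 168, 168, 169, 168, 168, 169, 168]  (not all equal)
t=10: [309, 309, 309, 309, 309, 309, 309, 309, 309, 309]  (all equal)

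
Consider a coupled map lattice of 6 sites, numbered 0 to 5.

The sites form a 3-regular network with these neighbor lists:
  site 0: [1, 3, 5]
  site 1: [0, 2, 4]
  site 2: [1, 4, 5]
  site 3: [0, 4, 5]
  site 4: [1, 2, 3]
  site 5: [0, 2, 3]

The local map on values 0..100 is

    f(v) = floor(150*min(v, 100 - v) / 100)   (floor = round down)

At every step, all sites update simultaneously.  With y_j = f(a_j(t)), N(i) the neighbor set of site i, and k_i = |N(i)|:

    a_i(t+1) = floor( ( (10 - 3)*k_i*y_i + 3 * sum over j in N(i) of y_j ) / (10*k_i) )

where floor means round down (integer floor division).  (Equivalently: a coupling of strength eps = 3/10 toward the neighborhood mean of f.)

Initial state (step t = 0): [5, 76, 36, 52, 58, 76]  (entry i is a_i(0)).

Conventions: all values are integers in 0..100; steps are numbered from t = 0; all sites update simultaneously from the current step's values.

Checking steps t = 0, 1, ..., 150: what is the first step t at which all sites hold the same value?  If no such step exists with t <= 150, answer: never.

Simulating step by step:
t=0: [5, 76, 36, 52, 58, 76]  (not all equal)
t=1: [19, 37, 51, 61, 60, 38]  (not all equal)
t=2: [36, 54, 68, 55, 60, 55]  (not all equal)
t=3: [58, 64, 53, 65, 60, 63]  (not all equal)
t=4: [60, 57, 65, 54, 59, 57]  (not all equal)
t=5: [61, 62, 55, 66, 61, 62]  (not all equal)
t=6: [57, 58, 64, 53, 58, 57]  (not all equal)
t=7: [64, 62, 56, 68, 62, 63]  (not all equal)
t=8: [53, 57, 63, 50, 57, 55]  (not all equal)
t=9: [69, 63, 58, 72, 64, 66]  (not all equal)
t=10: [47, 54, 60, 44, 53, 50]  (not all equal)
t=11: [70, 68, 63, 67, 68, 72]  (not all equal)
t=12: [45, 48, 52, 47, 48, 44]  (not all equal)
t=13: [67, 71, 71, 69, 71, 67]  (not all equal)
t=14: [48, 43, 43, 46, 43, 48]  (not all equal)
t=15: [70, 64, 64, 69, 64, 70]  (not all equal)
t=16: [46, 53, 53, 46, 53, 46]  (not all equal)
t=17: [69, 69, 69, 69, 69, 69]  (all equal)

Answer: 17
Key observation: Synchronization is absorbing here: once all sites are equal they stay equal, and step 17 is the first all-equal step.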